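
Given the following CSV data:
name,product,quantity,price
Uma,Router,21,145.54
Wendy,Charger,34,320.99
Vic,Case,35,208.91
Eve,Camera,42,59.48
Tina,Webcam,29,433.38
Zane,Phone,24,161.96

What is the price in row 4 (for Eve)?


Row 4: Eve
Column 'price' = 59.48

ANSWER: 59.48


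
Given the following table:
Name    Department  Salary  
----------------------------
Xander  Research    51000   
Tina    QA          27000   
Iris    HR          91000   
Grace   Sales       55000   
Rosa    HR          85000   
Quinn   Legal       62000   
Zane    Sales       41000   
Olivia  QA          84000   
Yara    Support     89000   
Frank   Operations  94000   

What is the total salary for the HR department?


HR department members:
  Iris: 91000
  Rosa: 85000
Total = 91000 + 85000 = 176000

ANSWER: 176000


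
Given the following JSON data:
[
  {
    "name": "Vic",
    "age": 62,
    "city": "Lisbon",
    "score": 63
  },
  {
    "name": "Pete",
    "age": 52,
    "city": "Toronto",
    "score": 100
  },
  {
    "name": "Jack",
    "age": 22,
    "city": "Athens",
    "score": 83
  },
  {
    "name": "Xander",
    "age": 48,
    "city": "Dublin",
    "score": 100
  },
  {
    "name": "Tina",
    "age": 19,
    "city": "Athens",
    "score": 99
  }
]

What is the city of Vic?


Looking up record where name = Vic
Record index: 0
Field 'city' = Lisbon

ANSWER: Lisbon


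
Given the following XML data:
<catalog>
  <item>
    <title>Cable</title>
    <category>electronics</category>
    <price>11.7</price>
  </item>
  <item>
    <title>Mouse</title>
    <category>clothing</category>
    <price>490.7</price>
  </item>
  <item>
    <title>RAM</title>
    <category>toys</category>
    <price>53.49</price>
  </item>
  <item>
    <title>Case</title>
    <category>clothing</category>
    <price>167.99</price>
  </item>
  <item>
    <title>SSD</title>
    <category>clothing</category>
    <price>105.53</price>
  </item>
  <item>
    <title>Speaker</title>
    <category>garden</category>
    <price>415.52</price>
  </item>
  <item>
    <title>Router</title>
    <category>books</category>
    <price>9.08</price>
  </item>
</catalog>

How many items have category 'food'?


Scanning <item> elements for <category>food</category>:
Count: 0

ANSWER: 0


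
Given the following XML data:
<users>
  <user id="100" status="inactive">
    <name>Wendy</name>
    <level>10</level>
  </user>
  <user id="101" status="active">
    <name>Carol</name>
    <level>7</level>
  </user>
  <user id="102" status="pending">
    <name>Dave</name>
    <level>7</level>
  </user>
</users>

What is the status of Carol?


Finding user with name = Carol
user id="101" status="active"

ANSWER: active


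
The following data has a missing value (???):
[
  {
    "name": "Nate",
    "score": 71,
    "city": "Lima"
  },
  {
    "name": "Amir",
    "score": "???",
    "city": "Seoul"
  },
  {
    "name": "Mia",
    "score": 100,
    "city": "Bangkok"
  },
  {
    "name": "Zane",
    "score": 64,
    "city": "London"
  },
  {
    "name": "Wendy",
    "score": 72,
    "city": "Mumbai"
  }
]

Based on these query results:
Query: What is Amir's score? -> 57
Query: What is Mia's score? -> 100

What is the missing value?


The missing value is Amir's score
From query: Amir's score = 57

ANSWER: 57


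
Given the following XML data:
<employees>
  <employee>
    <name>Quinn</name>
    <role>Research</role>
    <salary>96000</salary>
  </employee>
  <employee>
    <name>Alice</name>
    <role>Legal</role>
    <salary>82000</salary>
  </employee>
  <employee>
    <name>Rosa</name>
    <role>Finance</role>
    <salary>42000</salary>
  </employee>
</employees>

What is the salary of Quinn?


Searching for <employee> with <name>Quinn</name>
Found at position 1
<salary>96000</salary>

ANSWER: 96000


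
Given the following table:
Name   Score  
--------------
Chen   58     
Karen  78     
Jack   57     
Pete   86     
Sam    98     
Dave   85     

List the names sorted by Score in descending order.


Sorting by Score (descending):
  Sam: 98
  Pete: 86
  Dave: 85
  Karen: 78
  Chen: 58
  Jack: 57


ANSWER: Sam, Pete, Dave, Karen, Chen, Jack


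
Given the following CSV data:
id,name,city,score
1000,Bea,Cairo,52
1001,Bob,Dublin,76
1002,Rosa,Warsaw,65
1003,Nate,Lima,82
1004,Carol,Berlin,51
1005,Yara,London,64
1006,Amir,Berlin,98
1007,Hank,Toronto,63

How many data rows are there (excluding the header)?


Counting rows (excluding header):
Header: id,name,city,score
Data rows: 8

ANSWER: 8


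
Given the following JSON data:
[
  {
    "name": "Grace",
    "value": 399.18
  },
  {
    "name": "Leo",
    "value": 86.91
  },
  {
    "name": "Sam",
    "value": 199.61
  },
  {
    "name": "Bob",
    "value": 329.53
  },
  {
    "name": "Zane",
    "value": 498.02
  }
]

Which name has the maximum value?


Comparing values:
  Grace: 399.18
  Leo: 86.91
  Sam: 199.61
  Bob: 329.53
  Zane: 498.02
Maximum: Zane (498.02)

ANSWER: Zane


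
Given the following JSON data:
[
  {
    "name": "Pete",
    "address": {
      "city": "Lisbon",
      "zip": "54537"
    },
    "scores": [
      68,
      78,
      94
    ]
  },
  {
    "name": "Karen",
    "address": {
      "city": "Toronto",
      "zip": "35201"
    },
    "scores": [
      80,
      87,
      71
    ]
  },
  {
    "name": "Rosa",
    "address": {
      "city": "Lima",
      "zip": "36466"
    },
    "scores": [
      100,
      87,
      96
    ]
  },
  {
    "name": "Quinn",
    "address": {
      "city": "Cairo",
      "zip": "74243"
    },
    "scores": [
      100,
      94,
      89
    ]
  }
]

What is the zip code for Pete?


Path: records[0].address.zip
Value: 54537

ANSWER: 54537


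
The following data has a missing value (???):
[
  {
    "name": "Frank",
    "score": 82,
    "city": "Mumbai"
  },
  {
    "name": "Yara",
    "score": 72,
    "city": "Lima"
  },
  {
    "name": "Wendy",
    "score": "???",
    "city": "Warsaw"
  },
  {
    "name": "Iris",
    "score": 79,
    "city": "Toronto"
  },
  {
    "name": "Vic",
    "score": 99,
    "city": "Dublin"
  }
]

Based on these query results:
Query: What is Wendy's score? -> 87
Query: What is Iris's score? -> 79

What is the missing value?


The missing value is Wendy's score
From query: Wendy's score = 87

ANSWER: 87


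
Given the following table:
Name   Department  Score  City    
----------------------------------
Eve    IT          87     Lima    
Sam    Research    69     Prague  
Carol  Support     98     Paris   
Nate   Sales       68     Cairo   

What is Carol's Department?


Row 3: Carol
Department = Support

ANSWER: Support


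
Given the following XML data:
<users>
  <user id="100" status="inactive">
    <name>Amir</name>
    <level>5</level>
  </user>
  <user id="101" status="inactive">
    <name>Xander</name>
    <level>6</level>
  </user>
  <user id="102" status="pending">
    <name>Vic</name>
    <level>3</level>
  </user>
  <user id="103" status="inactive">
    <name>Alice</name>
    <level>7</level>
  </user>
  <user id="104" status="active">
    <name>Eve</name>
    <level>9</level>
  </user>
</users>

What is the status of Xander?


Finding user with name = Xander
user id="101" status="inactive"

ANSWER: inactive


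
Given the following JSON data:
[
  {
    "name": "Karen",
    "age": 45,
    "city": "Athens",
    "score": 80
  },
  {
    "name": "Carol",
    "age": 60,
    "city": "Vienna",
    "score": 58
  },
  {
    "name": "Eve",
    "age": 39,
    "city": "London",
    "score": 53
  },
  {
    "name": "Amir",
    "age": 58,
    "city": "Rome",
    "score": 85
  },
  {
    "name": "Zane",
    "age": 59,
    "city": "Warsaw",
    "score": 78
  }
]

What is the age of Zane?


Looking up record where name = Zane
Record index: 4
Field 'age' = 59

ANSWER: 59


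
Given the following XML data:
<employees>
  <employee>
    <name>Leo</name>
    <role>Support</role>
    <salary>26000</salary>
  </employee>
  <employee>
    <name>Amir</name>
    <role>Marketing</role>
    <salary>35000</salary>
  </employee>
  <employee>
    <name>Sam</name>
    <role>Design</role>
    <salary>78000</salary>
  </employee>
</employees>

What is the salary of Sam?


Searching for <employee> with <name>Sam</name>
Found at position 3
<salary>78000</salary>

ANSWER: 78000


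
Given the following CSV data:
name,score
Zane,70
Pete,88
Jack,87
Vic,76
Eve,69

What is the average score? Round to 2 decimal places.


Scores: 70, 88, 87, 76, 69
Sum = 390
Count = 5
Average = 390 / 5 = 78.00

ANSWER: 78.00


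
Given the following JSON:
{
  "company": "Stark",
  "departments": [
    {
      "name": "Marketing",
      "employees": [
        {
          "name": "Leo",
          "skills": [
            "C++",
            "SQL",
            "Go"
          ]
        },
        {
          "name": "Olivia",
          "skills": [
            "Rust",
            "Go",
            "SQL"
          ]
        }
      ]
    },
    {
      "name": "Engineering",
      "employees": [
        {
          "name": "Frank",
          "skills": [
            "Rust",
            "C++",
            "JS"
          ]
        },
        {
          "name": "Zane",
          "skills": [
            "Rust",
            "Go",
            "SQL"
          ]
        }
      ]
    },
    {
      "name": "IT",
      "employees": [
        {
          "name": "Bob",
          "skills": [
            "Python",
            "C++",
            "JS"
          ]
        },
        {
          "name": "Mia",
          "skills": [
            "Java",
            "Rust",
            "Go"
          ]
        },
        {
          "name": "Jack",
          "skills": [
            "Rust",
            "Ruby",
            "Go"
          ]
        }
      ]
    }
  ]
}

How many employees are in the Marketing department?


Path: departments[0].employees
Count: 2

ANSWER: 2


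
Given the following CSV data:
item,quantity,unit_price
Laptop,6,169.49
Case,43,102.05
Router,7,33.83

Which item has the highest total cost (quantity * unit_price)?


Computing row totals:
  Laptop: 1016.94
  Case: 4388.15
  Router: 236.81
Maximum: Case (4388.15)

ANSWER: Case


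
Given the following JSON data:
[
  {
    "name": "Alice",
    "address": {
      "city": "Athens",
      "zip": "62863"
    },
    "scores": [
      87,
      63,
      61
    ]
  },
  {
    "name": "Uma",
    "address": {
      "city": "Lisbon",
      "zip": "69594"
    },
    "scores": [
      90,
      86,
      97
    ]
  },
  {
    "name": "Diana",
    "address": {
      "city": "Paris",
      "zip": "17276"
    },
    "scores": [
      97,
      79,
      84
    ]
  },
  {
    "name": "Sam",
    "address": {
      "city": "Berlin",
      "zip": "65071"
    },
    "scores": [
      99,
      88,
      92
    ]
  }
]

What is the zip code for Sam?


Path: records[3].address.zip
Value: 65071

ANSWER: 65071


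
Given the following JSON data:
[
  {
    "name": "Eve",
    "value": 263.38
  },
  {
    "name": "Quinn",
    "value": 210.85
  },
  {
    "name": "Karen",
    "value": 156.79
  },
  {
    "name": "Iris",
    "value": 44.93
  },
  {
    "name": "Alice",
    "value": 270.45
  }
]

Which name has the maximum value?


Comparing values:
  Eve: 263.38
  Quinn: 210.85
  Karen: 156.79
  Iris: 44.93
  Alice: 270.45
Maximum: Alice (270.45)

ANSWER: Alice


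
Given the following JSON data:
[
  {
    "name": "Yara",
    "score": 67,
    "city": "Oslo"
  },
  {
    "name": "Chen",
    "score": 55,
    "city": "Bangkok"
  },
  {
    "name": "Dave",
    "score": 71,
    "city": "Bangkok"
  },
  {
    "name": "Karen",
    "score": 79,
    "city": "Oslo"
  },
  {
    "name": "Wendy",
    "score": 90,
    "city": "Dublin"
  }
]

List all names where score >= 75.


Filtering records where score >= 75:
  Yara (score=67) -> no
  Chen (score=55) -> no
  Dave (score=71) -> no
  Karen (score=79) -> YES
  Wendy (score=90) -> YES


ANSWER: Karen, Wendy


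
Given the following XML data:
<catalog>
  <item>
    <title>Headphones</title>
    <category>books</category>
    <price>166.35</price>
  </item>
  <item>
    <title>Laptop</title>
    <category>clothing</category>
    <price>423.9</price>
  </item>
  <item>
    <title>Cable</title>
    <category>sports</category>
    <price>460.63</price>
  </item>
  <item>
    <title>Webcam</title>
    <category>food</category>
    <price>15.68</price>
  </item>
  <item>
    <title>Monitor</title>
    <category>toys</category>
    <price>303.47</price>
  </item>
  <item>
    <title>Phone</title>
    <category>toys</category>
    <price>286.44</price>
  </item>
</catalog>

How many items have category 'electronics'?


Scanning <item> elements for <category>electronics</category>:
Count: 0

ANSWER: 0


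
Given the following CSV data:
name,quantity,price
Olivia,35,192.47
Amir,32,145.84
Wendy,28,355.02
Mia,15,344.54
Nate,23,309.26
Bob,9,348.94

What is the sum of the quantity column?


Values in 'quantity' column:
  Row 1: 35
  Row 2: 32
  Row 3: 28
  Row 4: 15
  Row 5: 23
  Row 6: 9
Sum = 35 + 32 + 28 + 15 + 23 + 9 = 142

ANSWER: 142


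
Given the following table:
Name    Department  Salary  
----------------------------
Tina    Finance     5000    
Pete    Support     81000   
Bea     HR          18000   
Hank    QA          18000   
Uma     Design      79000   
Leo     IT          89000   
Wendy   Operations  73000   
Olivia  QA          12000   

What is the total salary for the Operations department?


Operations department members:
  Wendy: 73000
Total = 73000 = 73000

ANSWER: 73000


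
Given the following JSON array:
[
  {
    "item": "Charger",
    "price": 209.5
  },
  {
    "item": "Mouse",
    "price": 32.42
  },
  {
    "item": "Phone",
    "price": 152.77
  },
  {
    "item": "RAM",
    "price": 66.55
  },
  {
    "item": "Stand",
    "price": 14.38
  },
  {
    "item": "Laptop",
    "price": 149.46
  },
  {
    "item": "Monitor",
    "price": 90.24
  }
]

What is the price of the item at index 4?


Array index 4 -> Stand
price = 14.38

ANSWER: 14.38


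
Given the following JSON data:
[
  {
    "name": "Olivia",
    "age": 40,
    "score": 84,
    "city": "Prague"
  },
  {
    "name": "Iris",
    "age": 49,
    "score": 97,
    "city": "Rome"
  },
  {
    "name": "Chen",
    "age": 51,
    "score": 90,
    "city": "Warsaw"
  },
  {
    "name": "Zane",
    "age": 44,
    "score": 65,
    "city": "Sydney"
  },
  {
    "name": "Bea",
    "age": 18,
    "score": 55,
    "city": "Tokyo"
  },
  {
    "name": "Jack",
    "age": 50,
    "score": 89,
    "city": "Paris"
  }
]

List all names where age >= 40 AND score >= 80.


Checking both conditions:
  Olivia (age=40, score=84) -> YES
  Iris (age=49, score=97) -> YES
  Chen (age=51, score=90) -> YES
  Zane (age=44, score=65) -> no
  Bea (age=18, score=55) -> no
  Jack (age=50, score=89) -> YES


ANSWER: Olivia, Iris, Chen, Jack


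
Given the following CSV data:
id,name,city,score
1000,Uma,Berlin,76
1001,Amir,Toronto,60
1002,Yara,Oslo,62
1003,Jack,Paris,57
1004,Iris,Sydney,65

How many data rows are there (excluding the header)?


Counting rows (excluding header):
Header: id,name,city,score
Data rows: 5

ANSWER: 5


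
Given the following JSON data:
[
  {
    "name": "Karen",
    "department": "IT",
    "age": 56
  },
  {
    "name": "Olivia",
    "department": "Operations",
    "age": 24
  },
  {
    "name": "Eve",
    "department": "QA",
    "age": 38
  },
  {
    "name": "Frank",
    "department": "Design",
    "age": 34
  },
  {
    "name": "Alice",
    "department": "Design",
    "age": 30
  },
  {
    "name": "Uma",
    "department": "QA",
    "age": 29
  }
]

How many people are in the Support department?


Scanning records for department = Support
  No matches found
Count: 0

ANSWER: 0


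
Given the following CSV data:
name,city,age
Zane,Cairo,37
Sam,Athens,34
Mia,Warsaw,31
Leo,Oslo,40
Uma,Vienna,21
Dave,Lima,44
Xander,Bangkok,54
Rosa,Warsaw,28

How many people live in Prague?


Scanning city column for 'Prague':
Total matches: 0

ANSWER: 0


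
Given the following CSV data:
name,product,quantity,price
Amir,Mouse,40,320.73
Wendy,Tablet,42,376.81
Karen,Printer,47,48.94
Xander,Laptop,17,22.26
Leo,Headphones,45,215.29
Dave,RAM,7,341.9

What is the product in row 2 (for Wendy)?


Row 2: Wendy
Column 'product' = Tablet

ANSWER: Tablet


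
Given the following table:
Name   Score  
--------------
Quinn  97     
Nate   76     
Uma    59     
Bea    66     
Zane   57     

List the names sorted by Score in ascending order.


Sorting by Score (ascending):
  Zane: 57
  Uma: 59
  Bea: 66
  Nate: 76
  Quinn: 97


ANSWER: Zane, Uma, Bea, Nate, Quinn


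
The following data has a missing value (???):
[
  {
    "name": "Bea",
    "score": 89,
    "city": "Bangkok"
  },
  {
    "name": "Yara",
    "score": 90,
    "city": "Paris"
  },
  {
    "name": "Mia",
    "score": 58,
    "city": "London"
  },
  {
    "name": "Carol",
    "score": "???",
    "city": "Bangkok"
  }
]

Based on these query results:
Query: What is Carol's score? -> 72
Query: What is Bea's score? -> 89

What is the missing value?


The missing value is Carol's score
From query: Carol's score = 72

ANSWER: 72


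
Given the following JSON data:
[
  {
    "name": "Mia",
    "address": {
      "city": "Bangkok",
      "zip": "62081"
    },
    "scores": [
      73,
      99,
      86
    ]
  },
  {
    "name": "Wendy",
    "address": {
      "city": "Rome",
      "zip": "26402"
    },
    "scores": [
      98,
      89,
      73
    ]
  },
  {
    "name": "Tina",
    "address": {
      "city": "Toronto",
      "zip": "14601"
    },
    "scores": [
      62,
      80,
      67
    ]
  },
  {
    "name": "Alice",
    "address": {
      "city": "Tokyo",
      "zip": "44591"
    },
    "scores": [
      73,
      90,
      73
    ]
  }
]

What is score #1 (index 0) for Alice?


Path: records[3].scores[0]
Value: 73

ANSWER: 73


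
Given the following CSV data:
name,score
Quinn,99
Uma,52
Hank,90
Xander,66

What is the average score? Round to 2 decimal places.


Scores: 99, 52, 90, 66
Sum = 307
Count = 4
Average = 307 / 4 = 76.75

ANSWER: 76.75


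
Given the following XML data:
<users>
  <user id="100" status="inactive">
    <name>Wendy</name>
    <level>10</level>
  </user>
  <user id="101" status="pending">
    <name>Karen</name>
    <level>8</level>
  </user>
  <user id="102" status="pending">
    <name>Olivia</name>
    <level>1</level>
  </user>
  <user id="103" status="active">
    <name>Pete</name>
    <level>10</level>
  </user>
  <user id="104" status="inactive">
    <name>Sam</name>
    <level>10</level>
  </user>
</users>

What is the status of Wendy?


Finding user with name = Wendy
user id="100" status="inactive"

ANSWER: inactive


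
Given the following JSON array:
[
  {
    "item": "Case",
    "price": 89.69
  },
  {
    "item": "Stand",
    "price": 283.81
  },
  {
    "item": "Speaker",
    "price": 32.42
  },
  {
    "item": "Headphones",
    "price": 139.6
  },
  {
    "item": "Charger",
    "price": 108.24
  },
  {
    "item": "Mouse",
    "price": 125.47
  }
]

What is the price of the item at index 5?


Array index 5 -> Mouse
price = 125.47

ANSWER: 125.47


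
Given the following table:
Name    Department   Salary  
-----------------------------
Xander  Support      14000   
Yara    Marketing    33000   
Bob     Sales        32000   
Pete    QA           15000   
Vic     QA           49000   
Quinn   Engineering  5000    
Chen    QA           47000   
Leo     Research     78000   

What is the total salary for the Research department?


Research department members:
  Leo: 78000
Total = 78000 = 78000

ANSWER: 78000


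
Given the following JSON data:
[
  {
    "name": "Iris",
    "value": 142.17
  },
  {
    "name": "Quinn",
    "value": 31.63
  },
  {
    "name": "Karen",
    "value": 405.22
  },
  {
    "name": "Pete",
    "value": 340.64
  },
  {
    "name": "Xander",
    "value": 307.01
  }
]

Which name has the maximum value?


Comparing values:
  Iris: 142.17
  Quinn: 31.63
  Karen: 405.22
  Pete: 340.64
  Xander: 307.01
Maximum: Karen (405.22)

ANSWER: Karen


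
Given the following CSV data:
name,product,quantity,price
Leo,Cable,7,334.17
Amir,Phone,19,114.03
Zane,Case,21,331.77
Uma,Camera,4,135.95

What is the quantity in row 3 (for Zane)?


Row 3: Zane
Column 'quantity' = 21

ANSWER: 21


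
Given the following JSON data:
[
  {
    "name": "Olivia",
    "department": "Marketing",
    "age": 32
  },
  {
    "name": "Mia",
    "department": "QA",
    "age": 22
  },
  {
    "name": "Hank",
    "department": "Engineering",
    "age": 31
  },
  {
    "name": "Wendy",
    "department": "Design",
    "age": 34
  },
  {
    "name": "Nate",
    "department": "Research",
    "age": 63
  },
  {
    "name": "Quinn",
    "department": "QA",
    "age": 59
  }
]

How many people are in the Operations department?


Scanning records for department = Operations
  No matches found
Count: 0

ANSWER: 0


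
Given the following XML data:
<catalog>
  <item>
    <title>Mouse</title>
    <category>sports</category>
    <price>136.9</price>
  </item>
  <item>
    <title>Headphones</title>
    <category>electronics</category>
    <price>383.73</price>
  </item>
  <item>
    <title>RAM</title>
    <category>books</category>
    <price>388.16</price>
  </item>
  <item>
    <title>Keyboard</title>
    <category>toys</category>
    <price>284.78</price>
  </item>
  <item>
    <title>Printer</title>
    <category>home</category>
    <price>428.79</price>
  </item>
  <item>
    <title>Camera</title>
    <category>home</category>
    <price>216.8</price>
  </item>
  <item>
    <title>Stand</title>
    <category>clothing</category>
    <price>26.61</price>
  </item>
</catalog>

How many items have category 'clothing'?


Scanning <item> elements for <category>clothing</category>:
  Item 7: Stand -> MATCH
Count: 1

ANSWER: 1


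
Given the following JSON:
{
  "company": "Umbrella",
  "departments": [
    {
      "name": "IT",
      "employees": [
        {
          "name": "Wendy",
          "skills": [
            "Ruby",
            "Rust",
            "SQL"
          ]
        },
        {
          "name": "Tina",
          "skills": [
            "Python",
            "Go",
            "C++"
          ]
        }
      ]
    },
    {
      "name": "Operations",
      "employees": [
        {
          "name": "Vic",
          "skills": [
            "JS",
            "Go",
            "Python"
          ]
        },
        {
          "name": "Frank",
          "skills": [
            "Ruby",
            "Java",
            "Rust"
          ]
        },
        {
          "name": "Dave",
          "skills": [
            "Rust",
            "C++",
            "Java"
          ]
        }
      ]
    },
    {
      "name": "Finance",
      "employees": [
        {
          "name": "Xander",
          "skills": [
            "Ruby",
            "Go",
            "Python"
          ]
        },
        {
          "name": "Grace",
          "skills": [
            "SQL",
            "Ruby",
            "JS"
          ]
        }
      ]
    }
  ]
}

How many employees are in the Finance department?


Path: departments[2].employees
Count: 2

ANSWER: 2


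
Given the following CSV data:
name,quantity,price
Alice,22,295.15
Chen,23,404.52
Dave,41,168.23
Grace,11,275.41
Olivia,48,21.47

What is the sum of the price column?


Values in 'price' column:
  Row 1: 295.15
  Row 2: 404.52
  Row 3: 168.23
  Row 4: 275.41
  Row 5: 21.47
Sum = 295.15 + 404.52 + 168.23 + 275.41 + 21.47 = 1164.78

ANSWER: 1164.78


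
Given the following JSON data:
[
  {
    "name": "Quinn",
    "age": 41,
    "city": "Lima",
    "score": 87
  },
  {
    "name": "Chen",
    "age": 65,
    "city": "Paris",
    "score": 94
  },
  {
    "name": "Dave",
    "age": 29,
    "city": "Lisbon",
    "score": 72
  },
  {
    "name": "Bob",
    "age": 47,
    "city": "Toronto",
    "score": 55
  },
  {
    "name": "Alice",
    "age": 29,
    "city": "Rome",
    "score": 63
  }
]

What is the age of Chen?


Looking up record where name = Chen
Record index: 1
Field 'age' = 65

ANSWER: 65


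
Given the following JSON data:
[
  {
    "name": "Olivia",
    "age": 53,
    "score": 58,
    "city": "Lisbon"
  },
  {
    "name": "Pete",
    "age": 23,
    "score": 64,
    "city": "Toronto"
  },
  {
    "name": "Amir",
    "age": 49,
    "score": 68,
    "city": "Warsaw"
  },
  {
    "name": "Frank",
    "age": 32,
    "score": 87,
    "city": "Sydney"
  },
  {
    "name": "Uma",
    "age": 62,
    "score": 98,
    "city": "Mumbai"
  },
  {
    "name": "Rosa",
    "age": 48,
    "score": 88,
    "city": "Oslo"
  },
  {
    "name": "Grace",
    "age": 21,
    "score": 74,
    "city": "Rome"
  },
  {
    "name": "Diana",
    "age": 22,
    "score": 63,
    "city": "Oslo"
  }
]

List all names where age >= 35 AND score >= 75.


Checking both conditions:
  Olivia (age=53, score=58) -> no
  Pete (age=23, score=64) -> no
  Amir (age=49, score=68) -> no
  Frank (age=32, score=87) -> no
  Uma (age=62, score=98) -> YES
  Rosa (age=48, score=88) -> YES
  Grace (age=21, score=74) -> no
  Diana (age=22, score=63) -> no


ANSWER: Uma, Rosa


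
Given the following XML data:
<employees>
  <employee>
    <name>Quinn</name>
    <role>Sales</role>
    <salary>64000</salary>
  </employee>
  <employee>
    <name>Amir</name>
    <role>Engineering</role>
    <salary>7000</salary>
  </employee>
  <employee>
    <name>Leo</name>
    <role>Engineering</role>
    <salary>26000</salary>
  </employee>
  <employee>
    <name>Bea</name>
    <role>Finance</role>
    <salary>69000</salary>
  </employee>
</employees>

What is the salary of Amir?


Searching for <employee> with <name>Amir</name>
Found at position 2
<salary>7000</salary>

ANSWER: 7000


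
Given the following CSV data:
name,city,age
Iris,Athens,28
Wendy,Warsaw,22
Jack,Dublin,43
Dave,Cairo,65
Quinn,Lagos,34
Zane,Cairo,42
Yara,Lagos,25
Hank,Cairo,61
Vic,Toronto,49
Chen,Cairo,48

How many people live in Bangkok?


Scanning city column for 'Bangkok':
Total matches: 0

ANSWER: 0


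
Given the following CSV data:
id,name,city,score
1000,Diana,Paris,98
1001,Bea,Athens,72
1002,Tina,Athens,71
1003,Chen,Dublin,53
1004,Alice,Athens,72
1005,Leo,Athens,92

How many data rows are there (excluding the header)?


Counting rows (excluding header):
Header: id,name,city,score
Data rows: 6

ANSWER: 6


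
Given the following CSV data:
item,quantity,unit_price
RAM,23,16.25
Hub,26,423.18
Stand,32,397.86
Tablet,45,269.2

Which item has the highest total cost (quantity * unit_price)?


Computing row totals:
  RAM: 373.75
  Hub: 11002.68
  Stand: 12731.52
  Tablet: 12114.0
Maximum: Stand (12731.52)

ANSWER: Stand


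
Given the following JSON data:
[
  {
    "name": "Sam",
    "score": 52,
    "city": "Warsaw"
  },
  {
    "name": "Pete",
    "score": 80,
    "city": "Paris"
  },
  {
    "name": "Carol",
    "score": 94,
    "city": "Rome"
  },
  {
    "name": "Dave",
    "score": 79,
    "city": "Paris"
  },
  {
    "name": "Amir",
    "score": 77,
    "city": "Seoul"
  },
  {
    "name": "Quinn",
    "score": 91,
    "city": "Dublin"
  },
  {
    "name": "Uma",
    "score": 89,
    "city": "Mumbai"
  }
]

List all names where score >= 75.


Filtering records where score >= 75:
  Sam (score=52) -> no
  Pete (score=80) -> YES
  Carol (score=94) -> YES
  Dave (score=79) -> YES
  Amir (score=77) -> YES
  Quinn (score=91) -> YES
  Uma (score=89) -> YES


ANSWER: Pete, Carol, Dave, Amir, Quinn, Uma


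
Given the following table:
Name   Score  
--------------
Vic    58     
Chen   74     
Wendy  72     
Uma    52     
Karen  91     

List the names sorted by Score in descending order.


Sorting by Score (descending):
  Karen: 91
  Chen: 74
  Wendy: 72
  Vic: 58
  Uma: 52


ANSWER: Karen, Chen, Wendy, Vic, Uma


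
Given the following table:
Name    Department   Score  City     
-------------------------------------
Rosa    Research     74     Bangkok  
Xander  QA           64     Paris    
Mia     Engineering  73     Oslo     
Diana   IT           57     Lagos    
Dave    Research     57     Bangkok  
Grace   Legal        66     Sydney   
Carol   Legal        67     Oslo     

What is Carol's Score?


Row 7: Carol
Score = 67

ANSWER: 67


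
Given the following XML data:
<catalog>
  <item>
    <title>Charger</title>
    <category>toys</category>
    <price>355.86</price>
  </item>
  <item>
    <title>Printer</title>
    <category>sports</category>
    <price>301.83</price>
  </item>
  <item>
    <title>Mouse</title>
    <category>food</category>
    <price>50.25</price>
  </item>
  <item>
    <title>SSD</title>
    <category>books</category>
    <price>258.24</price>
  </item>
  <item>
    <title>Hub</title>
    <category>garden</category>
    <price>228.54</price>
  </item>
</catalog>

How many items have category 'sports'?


Scanning <item> elements for <category>sports</category>:
  Item 2: Printer -> MATCH
Count: 1

ANSWER: 1


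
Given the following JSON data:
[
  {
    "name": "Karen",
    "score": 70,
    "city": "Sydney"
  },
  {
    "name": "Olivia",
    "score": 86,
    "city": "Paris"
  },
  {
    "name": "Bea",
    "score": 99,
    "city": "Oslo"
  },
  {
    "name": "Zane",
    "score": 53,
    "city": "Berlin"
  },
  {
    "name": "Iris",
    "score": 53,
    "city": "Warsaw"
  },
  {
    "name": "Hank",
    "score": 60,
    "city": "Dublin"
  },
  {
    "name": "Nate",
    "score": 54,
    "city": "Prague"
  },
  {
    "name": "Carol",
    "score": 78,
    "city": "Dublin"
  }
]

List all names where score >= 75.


Filtering records where score >= 75:
  Karen (score=70) -> no
  Olivia (score=86) -> YES
  Bea (score=99) -> YES
  Zane (score=53) -> no
  Iris (score=53) -> no
  Hank (score=60) -> no
  Nate (score=54) -> no
  Carol (score=78) -> YES


ANSWER: Olivia, Bea, Carol


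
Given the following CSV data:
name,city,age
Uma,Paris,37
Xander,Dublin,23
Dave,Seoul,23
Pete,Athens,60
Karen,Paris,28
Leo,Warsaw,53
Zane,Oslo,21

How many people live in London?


Scanning city column for 'London':
Total matches: 0

ANSWER: 0


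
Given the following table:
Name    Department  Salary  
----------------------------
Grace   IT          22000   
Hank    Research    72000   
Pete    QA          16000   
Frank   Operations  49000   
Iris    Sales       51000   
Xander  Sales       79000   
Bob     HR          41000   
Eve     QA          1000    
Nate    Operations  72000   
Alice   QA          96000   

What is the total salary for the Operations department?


Operations department members:
  Frank: 49000
  Nate: 72000
Total = 49000 + 72000 = 121000

ANSWER: 121000


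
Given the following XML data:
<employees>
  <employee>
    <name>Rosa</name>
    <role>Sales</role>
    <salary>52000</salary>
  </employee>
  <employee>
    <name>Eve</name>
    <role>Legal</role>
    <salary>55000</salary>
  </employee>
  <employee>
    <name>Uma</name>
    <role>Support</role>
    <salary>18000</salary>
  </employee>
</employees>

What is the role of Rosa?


Searching for <employee> with <name>Rosa</name>
Found at position 1
<role>Sales</role>

ANSWER: Sales


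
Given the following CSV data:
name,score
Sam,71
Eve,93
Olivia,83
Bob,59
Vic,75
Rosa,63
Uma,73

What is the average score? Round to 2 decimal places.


Scores: 71, 93, 83, 59, 75, 63, 73
Sum = 517
Count = 7
Average = 517 / 7 = 73.86

ANSWER: 73.86


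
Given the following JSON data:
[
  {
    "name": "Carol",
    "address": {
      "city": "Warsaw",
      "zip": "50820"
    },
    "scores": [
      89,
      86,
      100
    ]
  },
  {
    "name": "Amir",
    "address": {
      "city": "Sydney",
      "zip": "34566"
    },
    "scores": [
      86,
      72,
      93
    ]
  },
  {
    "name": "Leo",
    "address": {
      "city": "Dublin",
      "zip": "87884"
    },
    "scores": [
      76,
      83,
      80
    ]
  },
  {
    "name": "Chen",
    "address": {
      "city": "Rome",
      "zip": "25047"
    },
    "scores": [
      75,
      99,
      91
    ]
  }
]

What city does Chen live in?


Path: records[3].address.city
Value: Rome

ANSWER: Rome


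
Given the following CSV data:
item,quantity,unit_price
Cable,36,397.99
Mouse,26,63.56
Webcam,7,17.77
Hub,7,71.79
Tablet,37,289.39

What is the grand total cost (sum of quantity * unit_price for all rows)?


Computing row totals:
  Cable: 36 * 397.99 = 14327.64
  Mouse: 26 * 63.56 = 1652.56
  Webcam: 7 * 17.77 = 124.39
  Hub: 7 * 71.79 = 502.53
  Tablet: 37 * 289.39 = 10707.43
Grand total = 14327.64 + 1652.56 + 124.39 + 502.53 + 10707.43 = 27314.55

ANSWER: 27314.55


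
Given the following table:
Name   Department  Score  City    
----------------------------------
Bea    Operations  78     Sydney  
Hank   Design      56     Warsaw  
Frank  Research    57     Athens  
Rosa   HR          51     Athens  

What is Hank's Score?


Row 2: Hank
Score = 56

ANSWER: 56


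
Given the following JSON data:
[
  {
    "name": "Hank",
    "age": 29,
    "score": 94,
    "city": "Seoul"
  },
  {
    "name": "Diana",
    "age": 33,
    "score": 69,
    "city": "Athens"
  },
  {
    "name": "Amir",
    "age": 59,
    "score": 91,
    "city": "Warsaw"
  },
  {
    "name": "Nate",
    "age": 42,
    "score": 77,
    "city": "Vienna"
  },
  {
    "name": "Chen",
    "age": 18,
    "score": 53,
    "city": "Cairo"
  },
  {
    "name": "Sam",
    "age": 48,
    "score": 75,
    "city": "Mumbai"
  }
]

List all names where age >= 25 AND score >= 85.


Checking both conditions:
  Hank (age=29, score=94) -> YES
  Diana (age=33, score=69) -> no
  Amir (age=59, score=91) -> YES
  Nate (age=42, score=77) -> no
  Chen (age=18, score=53) -> no
  Sam (age=48, score=75) -> no


ANSWER: Hank, Amir


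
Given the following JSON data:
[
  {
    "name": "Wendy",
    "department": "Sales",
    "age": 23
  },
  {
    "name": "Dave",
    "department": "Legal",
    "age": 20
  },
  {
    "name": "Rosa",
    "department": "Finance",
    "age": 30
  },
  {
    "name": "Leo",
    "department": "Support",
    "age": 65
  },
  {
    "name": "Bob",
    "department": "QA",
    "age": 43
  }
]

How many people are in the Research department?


Scanning records for department = Research
  No matches found
Count: 0

ANSWER: 0


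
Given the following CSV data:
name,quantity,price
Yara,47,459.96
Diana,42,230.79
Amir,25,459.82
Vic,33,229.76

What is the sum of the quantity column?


Values in 'quantity' column:
  Row 1: 47
  Row 2: 42
  Row 3: 25
  Row 4: 33
Sum = 47 + 42 + 25 + 33 = 147

ANSWER: 147


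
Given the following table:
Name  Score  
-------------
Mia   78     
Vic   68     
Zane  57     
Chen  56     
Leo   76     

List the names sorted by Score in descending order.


Sorting by Score (descending):
  Mia: 78
  Leo: 76
  Vic: 68
  Zane: 57
  Chen: 56


ANSWER: Mia, Leo, Vic, Zane, Chen


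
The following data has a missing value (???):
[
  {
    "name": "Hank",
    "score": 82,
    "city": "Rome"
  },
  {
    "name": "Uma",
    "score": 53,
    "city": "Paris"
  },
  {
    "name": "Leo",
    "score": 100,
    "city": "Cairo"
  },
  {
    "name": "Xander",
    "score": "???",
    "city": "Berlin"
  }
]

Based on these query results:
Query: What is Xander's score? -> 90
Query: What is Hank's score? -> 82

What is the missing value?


The missing value is Xander's score
From query: Xander's score = 90

ANSWER: 90


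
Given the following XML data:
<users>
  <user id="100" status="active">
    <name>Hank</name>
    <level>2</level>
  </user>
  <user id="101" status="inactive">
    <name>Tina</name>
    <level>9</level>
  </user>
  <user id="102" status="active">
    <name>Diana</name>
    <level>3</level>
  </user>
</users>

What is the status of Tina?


Finding user with name = Tina
user id="101" status="inactive"

ANSWER: inactive


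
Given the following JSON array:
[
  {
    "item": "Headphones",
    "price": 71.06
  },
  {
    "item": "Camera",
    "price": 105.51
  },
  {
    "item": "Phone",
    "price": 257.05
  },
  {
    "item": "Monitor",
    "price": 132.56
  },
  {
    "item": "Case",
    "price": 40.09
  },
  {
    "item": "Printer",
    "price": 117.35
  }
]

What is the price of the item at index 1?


Array index 1 -> Camera
price = 105.51

ANSWER: 105.51


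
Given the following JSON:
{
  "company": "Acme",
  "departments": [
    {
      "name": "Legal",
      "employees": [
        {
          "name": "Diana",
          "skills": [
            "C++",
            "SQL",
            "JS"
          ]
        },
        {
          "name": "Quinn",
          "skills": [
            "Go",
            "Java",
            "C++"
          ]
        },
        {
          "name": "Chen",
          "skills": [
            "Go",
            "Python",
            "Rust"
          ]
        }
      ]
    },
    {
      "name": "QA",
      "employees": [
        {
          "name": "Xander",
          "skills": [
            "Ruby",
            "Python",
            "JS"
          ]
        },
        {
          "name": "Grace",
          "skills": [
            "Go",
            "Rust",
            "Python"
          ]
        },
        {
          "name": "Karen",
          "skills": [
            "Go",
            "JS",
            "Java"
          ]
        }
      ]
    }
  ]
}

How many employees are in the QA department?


Path: departments[1].employees
Count: 3

ANSWER: 3


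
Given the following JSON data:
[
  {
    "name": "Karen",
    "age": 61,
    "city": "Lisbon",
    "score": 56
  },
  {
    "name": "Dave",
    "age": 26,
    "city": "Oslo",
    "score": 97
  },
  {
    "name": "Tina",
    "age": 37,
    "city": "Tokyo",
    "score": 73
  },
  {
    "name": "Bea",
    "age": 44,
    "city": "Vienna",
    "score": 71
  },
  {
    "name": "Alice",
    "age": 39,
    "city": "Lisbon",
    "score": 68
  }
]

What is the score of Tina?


Looking up record where name = Tina
Record index: 2
Field 'score' = 73

ANSWER: 73


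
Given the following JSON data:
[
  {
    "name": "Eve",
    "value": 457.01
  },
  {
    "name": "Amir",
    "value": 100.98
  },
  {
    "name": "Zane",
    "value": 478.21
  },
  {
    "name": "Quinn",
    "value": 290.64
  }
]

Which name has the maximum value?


Comparing values:
  Eve: 457.01
  Amir: 100.98
  Zane: 478.21
  Quinn: 290.64
Maximum: Zane (478.21)

ANSWER: Zane


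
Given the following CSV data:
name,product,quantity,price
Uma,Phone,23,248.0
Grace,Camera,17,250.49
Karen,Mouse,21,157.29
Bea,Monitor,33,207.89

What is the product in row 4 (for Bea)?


Row 4: Bea
Column 'product' = Monitor

ANSWER: Monitor


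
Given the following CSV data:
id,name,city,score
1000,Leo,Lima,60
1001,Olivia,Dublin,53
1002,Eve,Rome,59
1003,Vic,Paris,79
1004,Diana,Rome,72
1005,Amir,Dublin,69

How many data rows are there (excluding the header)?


Counting rows (excluding header):
Header: id,name,city,score
Data rows: 6

ANSWER: 6


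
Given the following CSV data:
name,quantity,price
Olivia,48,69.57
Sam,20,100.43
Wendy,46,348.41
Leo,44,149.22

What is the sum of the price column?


Values in 'price' column:
  Row 1: 69.57
  Row 2: 100.43
  Row 3: 348.41
  Row 4: 149.22
Sum = 69.57 + 100.43 + 348.41 + 149.22 = 667.63

ANSWER: 667.63


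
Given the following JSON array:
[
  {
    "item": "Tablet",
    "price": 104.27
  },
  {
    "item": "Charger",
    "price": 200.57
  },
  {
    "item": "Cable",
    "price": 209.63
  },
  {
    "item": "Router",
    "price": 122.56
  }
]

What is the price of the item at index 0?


Array index 0 -> Tablet
price = 104.27

ANSWER: 104.27


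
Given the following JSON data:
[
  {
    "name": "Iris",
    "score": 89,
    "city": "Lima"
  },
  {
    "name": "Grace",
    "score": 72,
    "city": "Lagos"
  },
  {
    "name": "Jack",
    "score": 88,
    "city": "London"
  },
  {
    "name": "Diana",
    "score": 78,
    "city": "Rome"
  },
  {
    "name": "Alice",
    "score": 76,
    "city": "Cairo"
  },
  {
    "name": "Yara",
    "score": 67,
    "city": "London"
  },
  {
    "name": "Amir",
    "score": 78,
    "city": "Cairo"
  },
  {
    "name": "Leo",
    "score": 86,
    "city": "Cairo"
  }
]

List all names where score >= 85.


Filtering records where score >= 85:
  Iris (score=89) -> YES
  Grace (score=72) -> no
  Jack (score=88) -> YES
  Diana (score=78) -> no
  Alice (score=76) -> no
  Yara (score=67) -> no
  Amir (score=78) -> no
  Leo (score=86) -> YES


ANSWER: Iris, Jack, Leo
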